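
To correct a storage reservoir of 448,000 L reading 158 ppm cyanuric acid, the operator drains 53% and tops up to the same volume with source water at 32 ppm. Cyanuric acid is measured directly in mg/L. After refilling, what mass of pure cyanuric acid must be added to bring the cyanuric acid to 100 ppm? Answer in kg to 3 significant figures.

After draining 53% and refilling: 158 × 0.47 + 32 × 0.53 = 91.22 ppm.
Deficit to target: 100 − 91.22 = 8.78 mg/L.
Mass: 8.78 mg/L × 448,000 L = 3933 g cyanuric acid.

3.93 kg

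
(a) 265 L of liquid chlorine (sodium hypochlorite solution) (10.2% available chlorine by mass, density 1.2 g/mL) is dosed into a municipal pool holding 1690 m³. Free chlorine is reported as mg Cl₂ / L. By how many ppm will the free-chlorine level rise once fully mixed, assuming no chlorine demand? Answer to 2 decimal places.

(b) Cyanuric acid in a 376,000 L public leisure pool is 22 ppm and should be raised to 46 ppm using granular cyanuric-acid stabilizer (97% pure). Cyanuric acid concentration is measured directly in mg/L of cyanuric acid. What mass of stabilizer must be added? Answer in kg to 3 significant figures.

(a) Volume: 1690 m³ = 1,690,000 L.
(a) Mass of solution: 265 L × 1000 mL/L × 1.2 g/mL = 318,000 g.
(a) Available chlorine delivered: 318,000 g × 0.102 = 32,440 g as Cl₂.
(a) Concentration rise: 32,440 g / 1,690,000 L = 19.19 mg/L = 19.19 ppm.

(b) CYA to add: (46 − 22) = 24 mg/L × 376,000 L = 9024 g cyanuric acid.
(b) At 97% purity: 9024 / 0.97 = 9303 g product.

(a) 19.19 ppm; (b) 9.30 kg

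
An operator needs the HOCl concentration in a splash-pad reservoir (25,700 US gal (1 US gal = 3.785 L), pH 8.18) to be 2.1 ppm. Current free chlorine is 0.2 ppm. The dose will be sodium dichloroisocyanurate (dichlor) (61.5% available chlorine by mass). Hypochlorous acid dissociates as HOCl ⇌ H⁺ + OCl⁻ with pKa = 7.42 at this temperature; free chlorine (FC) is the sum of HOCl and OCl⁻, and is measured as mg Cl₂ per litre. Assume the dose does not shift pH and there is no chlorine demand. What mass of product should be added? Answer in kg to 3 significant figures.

Volume: 25,700 US gal × 3.785 L/gal = 97,274 L.
[OCl⁻]/[HOCl] = 10^(pH − pKa) = 10^(8.18 − 7.42) = 5.754; fraction as HOCl = 1/(1 + 5.754) = 0.1481.
Free chlorine required for 2.1 ppm HOCl: 2.1 / 0.1481 = 14.18 ppm.
FC to add: 14.18 − 0.2 = 13.98 mg/L as Cl₂.
Cl₂ equivalent: 13.98 mg/L × 97,274 L = 1360 g.
Product at 61.5% available Cl: 1360 / 0.615 = 2212 g.

2.21 kg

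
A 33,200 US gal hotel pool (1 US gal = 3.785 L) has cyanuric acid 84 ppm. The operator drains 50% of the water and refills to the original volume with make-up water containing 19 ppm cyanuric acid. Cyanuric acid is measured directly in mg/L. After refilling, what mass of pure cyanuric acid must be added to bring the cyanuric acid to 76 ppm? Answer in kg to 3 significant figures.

Volume: 33,200 US gal × 3.785 L/gal = 125,662 L.
After draining 50% and refilling: 84 × 0.50 + 19 × 0.50 = 51.5 ppm.
Deficit to target: 76 − 51.5 = 24.5 mg/L.
Mass: 24.5 mg/L × 125,662 L = 3079 g cyanuric acid.

3.08 kg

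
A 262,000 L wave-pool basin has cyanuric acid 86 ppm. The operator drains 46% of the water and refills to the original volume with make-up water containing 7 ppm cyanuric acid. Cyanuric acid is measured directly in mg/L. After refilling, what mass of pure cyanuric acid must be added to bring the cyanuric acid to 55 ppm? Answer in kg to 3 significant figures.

After draining 46% and refilling: 86 × 0.54 + 7 × 0.46 = 49.66 ppm.
Deficit to target: 55 − 49.66 = 5.34 mg/L.
Mass: 5.34 mg/L × 262,000 L = 1399 g cyanuric acid.

1.40 kg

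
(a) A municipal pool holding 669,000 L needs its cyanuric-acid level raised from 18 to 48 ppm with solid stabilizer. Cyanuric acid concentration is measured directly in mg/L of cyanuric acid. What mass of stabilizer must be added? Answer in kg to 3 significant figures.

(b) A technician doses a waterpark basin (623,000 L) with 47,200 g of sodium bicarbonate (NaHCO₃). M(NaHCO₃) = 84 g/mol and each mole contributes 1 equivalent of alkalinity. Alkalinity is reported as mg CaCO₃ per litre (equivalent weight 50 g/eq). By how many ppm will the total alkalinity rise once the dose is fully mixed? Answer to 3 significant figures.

(a) CYA to add: (48 − 18) = 30 mg/L × 669,000 L = 20,070 g cyanuric acid.

(b) Moles of NaHCO₃: 47,200 g ÷ 84 g/mol = 561.9 mol → 561.9 eq of alkalinity.
(b) As CaCO₃: 561.9 eq × 50 g/eq = 28,100 g.
(b) Rise: 28,100 g / 623,000 L × 1000 = 45.1 mg/L.

(a) 20.1 kg; (b) 45.1 ppm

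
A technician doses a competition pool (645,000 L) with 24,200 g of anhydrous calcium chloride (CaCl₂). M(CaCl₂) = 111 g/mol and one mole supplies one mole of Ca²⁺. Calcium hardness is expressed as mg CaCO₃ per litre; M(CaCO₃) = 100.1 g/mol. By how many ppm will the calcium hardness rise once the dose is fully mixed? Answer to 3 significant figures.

33.8 ppm

Moles of Ca²⁺: 24,200 g ÷ 111 g/mol = 218 mol.
As CaCO₃: 218 mol × 100.1 g/mol = 21,820 g.
Rise: 21,820 g / 645,000 L × 1000 = 33.84 mg/L.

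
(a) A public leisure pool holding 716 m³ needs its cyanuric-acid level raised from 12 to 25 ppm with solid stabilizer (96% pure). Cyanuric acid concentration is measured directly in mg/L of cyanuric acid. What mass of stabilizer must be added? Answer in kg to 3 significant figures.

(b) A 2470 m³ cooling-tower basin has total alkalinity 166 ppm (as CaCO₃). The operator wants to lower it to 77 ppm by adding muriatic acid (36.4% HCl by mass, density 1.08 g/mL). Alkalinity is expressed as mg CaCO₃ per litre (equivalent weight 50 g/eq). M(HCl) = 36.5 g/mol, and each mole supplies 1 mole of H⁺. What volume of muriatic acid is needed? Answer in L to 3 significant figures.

(a) 9.70 kg; (b) 408 L

(a) Volume: 716 m³ = 716,000 L.
(a) CYA to add: (25 − 12) = 13 mg/L × 716,000 L = 9308 g cyanuric acid.
(a) At 96% purity: 9308 / 0.96 = 9696 g product.

(b) Volume: 2470 m³ = 2,470,000 L.
(b) Alkalinity to neutralize: (166 − 77) = 89 mg/L as CaCO₃ × 2,470,000 L = 219,800 g as CaCO₃.
(b) Equivalents of H⁺ required: 219,800 ÷ 50 g/eq = 4397 eq = 4397 mol HCl.
(b) Mass of HCl: 4397 × 36.5 = 160,500 g.
(b) Mass of 36.4% solution: 160,500 / 0.364 = 440,900 g.
(b) Volume: 440,900 g ÷ 1.08 g/mL = 408,200 mL.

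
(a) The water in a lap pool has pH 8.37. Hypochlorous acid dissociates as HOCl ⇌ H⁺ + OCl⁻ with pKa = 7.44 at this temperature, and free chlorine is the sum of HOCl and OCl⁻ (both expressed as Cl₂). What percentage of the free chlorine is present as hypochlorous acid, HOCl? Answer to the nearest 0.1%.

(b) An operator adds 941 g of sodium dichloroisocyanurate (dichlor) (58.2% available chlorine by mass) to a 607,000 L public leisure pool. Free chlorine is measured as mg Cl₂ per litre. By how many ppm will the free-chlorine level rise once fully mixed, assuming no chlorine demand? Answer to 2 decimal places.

(a) 10.5%; (b) 0.90 ppm

(a) [OCl⁻]/[HOCl] = 10^(pH − pKa) = 10^(8.37 − 7.44) = 10^0.93 = 8.511.
(a) Fraction as HOCl = 1 / (1 + 8.511) = 0.1051.

(b) Available chlorine delivered: 941 g × 0.582 = 547.7 g as Cl₂.
(b) Concentration rise: 547.7 g / 607,000 L = 0.9022 mg/L = 0.90 ppm.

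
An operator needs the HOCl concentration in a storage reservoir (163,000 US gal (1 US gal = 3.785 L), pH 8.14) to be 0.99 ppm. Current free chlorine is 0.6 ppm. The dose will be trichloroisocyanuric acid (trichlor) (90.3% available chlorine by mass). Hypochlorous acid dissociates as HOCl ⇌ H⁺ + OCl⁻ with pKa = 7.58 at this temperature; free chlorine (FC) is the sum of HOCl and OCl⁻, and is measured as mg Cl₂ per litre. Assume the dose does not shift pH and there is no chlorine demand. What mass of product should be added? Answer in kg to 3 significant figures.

2.72 kg

Volume: 163,000 US gal × 3.785 L/gal = 616,955 L.
[OCl⁻]/[HOCl] = 10^(pH − pKa) = 10^(8.14 − 7.58) = 3.631; fraction as HOCl = 1/(1 + 3.631) = 0.2159.
Free chlorine required for 0.99 ppm HOCl: 0.99 / 0.2159 = 4.584 ppm.
FC to add: 4.584 − 0.6 = 3.984 mg/L as Cl₂.
Cl₂ equivalent: 3.984 mg/L × 616,955 L = 2458 g.
Product at 90.3% available Cl: 2458 / 0.903 = 2722 g.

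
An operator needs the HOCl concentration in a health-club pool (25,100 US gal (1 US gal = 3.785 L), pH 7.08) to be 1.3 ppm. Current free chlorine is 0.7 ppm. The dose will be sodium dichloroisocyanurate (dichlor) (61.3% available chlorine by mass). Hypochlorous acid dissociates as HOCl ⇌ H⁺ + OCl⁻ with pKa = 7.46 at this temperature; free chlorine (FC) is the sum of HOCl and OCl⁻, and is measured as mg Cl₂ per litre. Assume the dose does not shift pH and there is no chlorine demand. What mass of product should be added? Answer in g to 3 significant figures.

177 g

Volume: 25,100 US gal × 3.785 L/gal = 95,004 L.
[OCl⁻]/[HOCl] = 10^(pH − pKa) = 10^(7.08 − 7.46) = 0.4169; fraction as HOCl = 1/(1 + 0.4169) = 0.7058.
Free chlorine required for 1.3 ppm HOCl: 1.3 / 0.7058 = 1.842 ppm.
FC to add: 1.842 − 0.7 = 1.142 mg/L as Cl₂.
Cl₂ equivalent: 1.142 mg/L × 95,004 L = 108.5 g.
Product at 61.3% available Cl: 108.5 / 0.613 = 177 g.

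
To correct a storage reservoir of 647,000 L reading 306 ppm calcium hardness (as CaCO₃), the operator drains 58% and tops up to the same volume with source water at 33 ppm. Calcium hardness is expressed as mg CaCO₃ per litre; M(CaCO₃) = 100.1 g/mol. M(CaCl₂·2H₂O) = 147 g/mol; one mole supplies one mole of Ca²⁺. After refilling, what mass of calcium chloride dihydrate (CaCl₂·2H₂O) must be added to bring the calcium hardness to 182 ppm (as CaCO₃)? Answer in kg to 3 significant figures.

After draining 58% and refilling: 306 × 0.42 + 33 × 0.58 = 147.66 ppm.
Deficit to target: 182 − 147.66 = 34.34 mg/L.
As CaCO₃: 34.34 mg/L × 647,000 L = 22,220 g; ÷ 100.1 = 222 mol Ca²⁺.
Mass: 222 × 147 = 32,630 g.

32.6 kg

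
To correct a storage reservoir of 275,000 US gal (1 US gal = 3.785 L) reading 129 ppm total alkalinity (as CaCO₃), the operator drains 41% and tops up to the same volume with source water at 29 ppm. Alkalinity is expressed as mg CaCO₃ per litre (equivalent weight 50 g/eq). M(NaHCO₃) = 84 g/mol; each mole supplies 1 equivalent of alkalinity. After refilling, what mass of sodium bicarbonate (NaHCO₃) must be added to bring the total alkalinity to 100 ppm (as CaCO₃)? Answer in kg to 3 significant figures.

21.0 kg

Volume: 275,000 US gal × 3.785 L/gal = 1,040,875 L.
After draining 41% and refilling: 129 × 0.59 + 29 × 0.41 = 88 ppm.
Deficit to target: 100 − 88 = 12 mg/L.
As CaCO₃: 12 mg/L × 1,040,875 L = 12,490 g; ÷ 50 g/eq ÷ 1 = 249.8 mol NaHCO₃.
Mass: 249.8 × 84 = 20,980 g.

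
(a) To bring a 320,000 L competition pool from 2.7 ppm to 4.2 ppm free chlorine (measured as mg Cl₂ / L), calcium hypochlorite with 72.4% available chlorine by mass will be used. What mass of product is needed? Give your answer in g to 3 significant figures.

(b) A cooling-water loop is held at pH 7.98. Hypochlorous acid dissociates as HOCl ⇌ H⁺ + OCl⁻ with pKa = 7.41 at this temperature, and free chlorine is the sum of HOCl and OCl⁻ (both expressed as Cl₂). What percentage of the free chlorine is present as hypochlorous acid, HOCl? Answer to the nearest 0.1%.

(a) Chlorine deficit: 4.2 − 2.7 = 1.5 ppm = 1.5 mg/L as Cl₂.
(a) Cl₂ equivalent needed: 1.5 mg/L × 320,000 L = 480,000 mg = 480 g.
(a) Product at 72.4% available chlorine: 480 / 0.724 = 663 g.

(b) [OCl⁻]/[HOCl] = 10^(pH − pKa) = 10^(7.98 − 7.41) = 10^0.57 = 3.715.
(b) Fraction as HOCl = 1 / (1 + 3.715) = 0.2121.

(a) 663 g; (b) 21.2%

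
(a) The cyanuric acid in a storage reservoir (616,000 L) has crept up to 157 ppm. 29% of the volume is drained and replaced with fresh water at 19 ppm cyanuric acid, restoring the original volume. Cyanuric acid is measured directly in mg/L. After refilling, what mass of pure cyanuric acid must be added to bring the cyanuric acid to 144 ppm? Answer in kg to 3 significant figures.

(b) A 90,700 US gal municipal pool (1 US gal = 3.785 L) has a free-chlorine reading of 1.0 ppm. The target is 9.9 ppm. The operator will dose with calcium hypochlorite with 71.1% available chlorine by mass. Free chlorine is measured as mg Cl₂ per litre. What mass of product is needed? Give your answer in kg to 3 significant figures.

(a) 16.6 kg; (b) 4.30 kg

(a) After draining 29% and refilling: 157 × 0.71 + 19 × 0.29 = 116.98 ppm.
(a) Deficit to target: 144 − 116.98 = 27.02 mg/L.
(a) Mass: 27.02 mg/L × 616,000 L = 16,640 g cyanuric acid.

(b) Volume: 90,700 US gal × 3.785 L/gal = 343,300 L.
(b) Chlorine deficit: 9.9 − 1.0 = 8.9 ppm = 8.9 mg/L as Cl₂.
(b) Cl₂ equivalent needed: 8.9 mg/L × 343,300 L = 3,055,000 mg = 3055 g.
(b) Product at 71.1% available chlorine: 3055 / 0.711 = 4297 g.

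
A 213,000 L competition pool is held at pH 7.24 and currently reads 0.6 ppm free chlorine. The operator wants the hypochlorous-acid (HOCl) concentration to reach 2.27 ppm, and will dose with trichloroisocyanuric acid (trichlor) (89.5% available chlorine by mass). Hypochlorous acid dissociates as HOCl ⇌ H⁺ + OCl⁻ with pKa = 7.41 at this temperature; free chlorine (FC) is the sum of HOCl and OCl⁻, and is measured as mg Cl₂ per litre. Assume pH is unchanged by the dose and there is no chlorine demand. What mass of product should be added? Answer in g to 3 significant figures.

[OCl⁻]/[HOCl] = 10^(pH − pKa) = 10^(7.24 − 7.41) = 0.6761; fraction as HOCl = 1/(1 + 0.6761) = 0.5966.
Free chlorine required for 2.27 ppm HOCl: 2.27 / 0.5966 = 3.805 ppm.
FC to add: 3.805 − 0.6 = 3.205 mg/L as Cl₂.
Cl₂ equivalent: 3.205 mg/L × 213,000 L = 682.6 g.
Product at 89.5% available Cl: 682.6 / 0.895 = 762.7 g.

763 g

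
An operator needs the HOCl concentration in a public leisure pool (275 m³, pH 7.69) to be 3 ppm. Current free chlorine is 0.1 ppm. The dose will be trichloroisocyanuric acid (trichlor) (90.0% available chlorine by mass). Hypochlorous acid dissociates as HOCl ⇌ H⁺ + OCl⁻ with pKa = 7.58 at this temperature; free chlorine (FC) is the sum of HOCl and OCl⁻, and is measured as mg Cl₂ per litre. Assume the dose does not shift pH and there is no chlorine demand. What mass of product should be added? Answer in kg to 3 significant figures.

Volume: 275 m³ = 275,000 L.
[OCl⁻]/[HOCl] = 10^(pH − pKa) = 10^(7.69 − 7.58) = 1.288; fraction as HOCl = 1/(1 + 1.288) = 0.437.
Free chlorine required for 3 ppm HOCl: 3 / 0.437 = 6.865 ppm.
FC to add: 6.865 − 0.1 = 6.765 mg/L as Cl₂.
Cl₂ equivalent: 6.765 mg/L × 275,000 L = 1860 g.
Product at 90.0% available Cl: 1860 / 0.9 = 2067 g.

2.07 kg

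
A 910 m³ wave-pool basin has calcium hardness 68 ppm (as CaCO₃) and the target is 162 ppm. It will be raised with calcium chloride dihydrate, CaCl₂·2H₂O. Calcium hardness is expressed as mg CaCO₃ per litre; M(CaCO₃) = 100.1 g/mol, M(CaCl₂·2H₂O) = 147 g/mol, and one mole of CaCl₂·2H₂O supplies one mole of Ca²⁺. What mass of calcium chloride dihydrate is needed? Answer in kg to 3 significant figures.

126 kg

Volume: 910 m³ = 910,000 L.
Hardness to add: (162 − 68) = 94 mg/L as CaCO₃ × 910,000 L = 85,540 g as CaCO₃.
Moles of Ca²⁺ (1 mol Ca²⁺ ≡ 1 mol CaCO₃): 85,540 / 100.1 g/mol = 854.5 mol.
Mass of CaCl₂·2H₂O: 854.5 × 147 = 125,600 g.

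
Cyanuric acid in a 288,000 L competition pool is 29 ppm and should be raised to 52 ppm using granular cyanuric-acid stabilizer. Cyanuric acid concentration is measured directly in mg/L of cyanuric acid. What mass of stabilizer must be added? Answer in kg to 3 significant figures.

6.62 kg

CYA to add: (52 − 29) = 23 mg/L × 288,000 L = 6624 g cyanuric acid.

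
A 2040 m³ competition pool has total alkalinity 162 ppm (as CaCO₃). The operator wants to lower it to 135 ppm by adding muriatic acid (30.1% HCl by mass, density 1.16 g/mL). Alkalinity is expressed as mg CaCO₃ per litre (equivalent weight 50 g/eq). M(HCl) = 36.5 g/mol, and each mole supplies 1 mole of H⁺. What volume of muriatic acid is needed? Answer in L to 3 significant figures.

115 L

Volume: 2040 m³ = 2,040,000 L.
Alkalinity to neutralize: (162 − 135) = 27 mg/L as CaCO₃ × 2,040,000 L = 55,080 g as CaCO₃.
Equivalents of H⁺ required: 55,080 ÷ 50 g/eq = 1102 eq = 1102 mol HCl.
Mass of HCl: 1102 × 36.5 = 40,210 g.
Mass of 30.1% solution: 40,210 / 0.301 = 133,600 g.
Volume: 133,600 g ÷ 1.16 g/mL = 115,200 mL.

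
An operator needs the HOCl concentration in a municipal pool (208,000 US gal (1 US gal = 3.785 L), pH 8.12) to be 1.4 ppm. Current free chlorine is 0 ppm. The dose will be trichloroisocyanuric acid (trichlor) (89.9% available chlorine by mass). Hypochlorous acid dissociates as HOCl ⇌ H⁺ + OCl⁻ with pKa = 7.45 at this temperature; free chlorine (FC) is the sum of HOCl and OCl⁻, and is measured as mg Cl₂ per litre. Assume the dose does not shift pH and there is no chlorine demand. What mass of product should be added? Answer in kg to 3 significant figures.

Volume: 208,000 US gal × 3.785 L/gal = 787,280 L.
[OCl⁻]/[HOCl] = 10^(pH − pKa) = 10^(8.12 − 7.45) = 4.677; fraction as HOCl = 1/(1 + 4.677) = 0.1761.
Free chlorine required for 1.4 ppm HOCl: 1.4 / 0.1761 = 7.948 ppm.
FC to add: 7.948 − 0 = 7.948 mg/L as Cl₂.
Cl₂ equivalent: 7.948 mg/L × 787,280 L = 6258 g.
Product at 89.9% available Cl: 6258 / 0.899 = 6961 g.

6.96 kg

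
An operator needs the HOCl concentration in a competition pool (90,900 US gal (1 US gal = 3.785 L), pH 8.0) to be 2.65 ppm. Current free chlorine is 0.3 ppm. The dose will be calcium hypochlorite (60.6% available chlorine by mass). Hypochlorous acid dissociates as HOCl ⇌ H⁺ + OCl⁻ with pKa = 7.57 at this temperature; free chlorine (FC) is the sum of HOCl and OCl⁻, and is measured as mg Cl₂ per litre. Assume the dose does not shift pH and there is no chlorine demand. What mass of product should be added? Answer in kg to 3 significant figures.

5.38 kg

Volume: 90,900 US gal × 3.785 L/gal = 344,056 L.
[OCl⁻]/[HOCl] = 10^(pH − pKa) = 10^(8.0 − 7.57) = 2.692; fraction as HOCl = 1/(1 + 2.692) = 0.2709.
Free chlorine required for 2.65 ppm HOCl: 2.65 / 0.2709 = 9.783 ppm.
FC to add: 9.783 − 0.3 = 9.483 mg/L as Cl₂.
Cl₂ equivalent: 9.483 mg/L × 344,056 L = 3263 g.
Product at 60.6% available Cl: 3263 / 0.606 = 5384 g.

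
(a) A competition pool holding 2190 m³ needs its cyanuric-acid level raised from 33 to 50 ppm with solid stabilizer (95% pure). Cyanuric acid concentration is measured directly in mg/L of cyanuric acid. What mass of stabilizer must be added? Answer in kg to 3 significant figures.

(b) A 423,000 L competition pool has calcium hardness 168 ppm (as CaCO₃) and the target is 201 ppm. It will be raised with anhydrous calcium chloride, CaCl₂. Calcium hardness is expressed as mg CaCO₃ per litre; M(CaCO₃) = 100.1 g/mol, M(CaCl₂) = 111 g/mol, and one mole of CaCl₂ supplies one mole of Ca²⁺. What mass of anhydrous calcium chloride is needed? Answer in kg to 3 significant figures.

(a) 39.2 kg; (b) 15.5 kg

(a) Volume: 2190 m³ = 2,190,000 L.
(a) CYA to add: (50 − 33) = 17 mg/L × 2,190,000 L = 37,230 g cyanuric acid.
(a) At 95% purity: 37,230 / 0.95 = 39,190 g product.

(b) Hardness to add: (201 − 168) = 33 mg/L as CaCO₃ × 423,000 L = 13,960 g as CaCO₃.
(b) Moles of Ca²⁺ (1 mol Ca²⁺ ≡ 1 mol CaCO₃): 13,960 / 100.1 g/mol = 139.5 mol.
(b) Mass of CaCl₂: 139.5 × 111 = 15,480 g.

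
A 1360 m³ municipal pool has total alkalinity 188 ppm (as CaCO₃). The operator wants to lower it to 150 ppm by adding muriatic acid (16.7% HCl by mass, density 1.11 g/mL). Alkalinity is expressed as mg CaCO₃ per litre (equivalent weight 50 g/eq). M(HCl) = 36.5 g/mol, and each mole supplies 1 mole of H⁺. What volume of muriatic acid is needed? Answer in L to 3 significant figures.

204 L

Volume: 1360 m³ = 1,360,000 L.
Alkalinity to neutralize: (188 − 150) = 38 mg/L as CaCO₃ × 1,360,000 L = 51,680 g as CaCO₃.
Equivalents of H⁺ required: 51,680 ÷ 50 g/eq = 1034 eq = 1034 mol HCl.
Mass of HCl: 1034 × 36.5 = 37,730 g.
Mass of 16.7% solution: 37,730 / 0.167 = 225,900 g.
Volume: 225,900 g ÷ 1.11 g/mL = 203,500 mL.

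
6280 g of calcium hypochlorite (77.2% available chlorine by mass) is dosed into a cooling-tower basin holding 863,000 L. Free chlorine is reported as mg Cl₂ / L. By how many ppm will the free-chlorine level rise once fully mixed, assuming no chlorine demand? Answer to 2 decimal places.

5.62 ppm

Available chlorine delivered: 6280 g × 0.772 = 4848 g as Cl₂.
Concentration rise: 4848 g / 863,000 L = 5.618 mg/L = 5.62 ppm.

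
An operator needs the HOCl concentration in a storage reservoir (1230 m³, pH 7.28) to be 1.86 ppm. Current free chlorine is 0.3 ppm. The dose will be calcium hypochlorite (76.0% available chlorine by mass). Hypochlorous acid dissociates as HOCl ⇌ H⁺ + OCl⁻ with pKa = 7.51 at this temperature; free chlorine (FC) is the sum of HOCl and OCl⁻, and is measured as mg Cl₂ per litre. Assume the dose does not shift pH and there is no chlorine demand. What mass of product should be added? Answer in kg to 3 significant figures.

4.30 kg

Volume: 1230 m³ = 1,230,000 L.
[OCl⁻]/[HOCl] = 10^(pH − pKa) = 10^(7.28 − 7.51) = 0.5888; fraction as HOCl = 1/(1 + 0.5888) = 0.6294.
Free chlorine required for 1.86 ppm HOCl: 1.86 / 0.6294 = 2.955 ppm.
FC to add: 2.955 − 0.3 = 2.655 mg/L as Cl₂.
Cl₂ equivalent: 2.655 mg/L × 1,230,000 L = 3266 g.
Product at 76.0% available Cl: 3266 / 0.76 = 4297 g.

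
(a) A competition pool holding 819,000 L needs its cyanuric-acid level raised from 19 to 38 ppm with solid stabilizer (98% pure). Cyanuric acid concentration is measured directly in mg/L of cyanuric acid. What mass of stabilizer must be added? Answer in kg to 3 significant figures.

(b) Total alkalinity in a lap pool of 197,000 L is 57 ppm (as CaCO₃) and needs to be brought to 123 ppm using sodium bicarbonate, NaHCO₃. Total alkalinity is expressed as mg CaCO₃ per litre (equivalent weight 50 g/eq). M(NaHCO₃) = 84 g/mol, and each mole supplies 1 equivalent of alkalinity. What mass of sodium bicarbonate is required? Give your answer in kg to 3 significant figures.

(a) CYA to add: (38 − 19) = 19 mg/L × 819,000 L = 15,560 g cyanuric acid.
(a) At 98% purity: 15,560 / 0.98 = 15,880 g product.

(b) Alkalinity to add: (123 − 57) = 66 mg/L as CaCO₃ × 197,000 L = 13,000 g as CaCO₃.
(b) Equivalents: 13,000 g ÷ 50 g/eq = 260 eq.
(b) NaHCO₃ supplies 1 eq per mole → 260 mol.
(b) Mass: 260 mol × 84 g/mol = 21,840 g.

(a) 15.9 kg; (b) 21.8 kg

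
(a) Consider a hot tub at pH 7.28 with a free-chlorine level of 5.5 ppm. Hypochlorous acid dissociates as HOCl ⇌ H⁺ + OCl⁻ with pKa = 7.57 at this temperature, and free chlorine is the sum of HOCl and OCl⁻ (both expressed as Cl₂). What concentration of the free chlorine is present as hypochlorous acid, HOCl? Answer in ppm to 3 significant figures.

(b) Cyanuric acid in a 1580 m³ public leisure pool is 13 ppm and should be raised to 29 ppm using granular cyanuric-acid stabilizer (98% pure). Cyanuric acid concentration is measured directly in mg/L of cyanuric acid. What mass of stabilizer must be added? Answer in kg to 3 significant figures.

(a) 3.64 ppm; (b) 25.8 kg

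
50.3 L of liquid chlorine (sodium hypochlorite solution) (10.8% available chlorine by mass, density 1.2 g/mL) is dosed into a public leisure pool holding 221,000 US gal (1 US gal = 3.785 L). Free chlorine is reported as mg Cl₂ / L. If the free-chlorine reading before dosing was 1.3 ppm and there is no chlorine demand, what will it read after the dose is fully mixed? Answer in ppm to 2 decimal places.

Volume: 221,000 US gal × 3.785 L/gal = 836,485 L.
Mass of solution: 50.3 L × 1000 mL/L × 1.2 g/mL = 60,360 g.
Available chlorine delivered: 60,360 g × 0.108 = 6519 g as Cl₂.
Concentration rise: 6519 g / 836,485 L = 7.793 mg/L = 7.79 ppm.
Final FC: 1.3 + 7.79 = 9.09 ppm.

9.09 ppm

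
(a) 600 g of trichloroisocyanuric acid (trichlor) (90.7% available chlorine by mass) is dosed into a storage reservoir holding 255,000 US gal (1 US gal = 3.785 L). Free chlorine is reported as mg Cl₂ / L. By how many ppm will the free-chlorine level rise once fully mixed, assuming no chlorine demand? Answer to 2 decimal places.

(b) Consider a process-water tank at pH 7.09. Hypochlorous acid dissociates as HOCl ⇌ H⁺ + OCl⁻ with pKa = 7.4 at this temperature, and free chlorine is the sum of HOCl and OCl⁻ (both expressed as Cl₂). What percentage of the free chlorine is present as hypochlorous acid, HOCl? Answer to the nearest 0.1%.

(a) 0.56 ppm; (b) 67.1%

(a) Volume: 255,000 US gal × 3.785 L/gal = 965,175 L.
(a) Available chlorine delivered: 600 g × 0.907 = 544.2 g as Cl₂.
(a) Concentration rise: 544.2 g / 965,175 L = 0.5638 mg/L = 0.56 ppm.

(b) [OCl⁻]/[HOCl] = 10^(pH − pKa) = 10^(7.09 − 7.4) = 10^-0.31 = 0.4898.
(b) Fraction as HOCl = 1 / (1 + 0.4898) = 0.6712.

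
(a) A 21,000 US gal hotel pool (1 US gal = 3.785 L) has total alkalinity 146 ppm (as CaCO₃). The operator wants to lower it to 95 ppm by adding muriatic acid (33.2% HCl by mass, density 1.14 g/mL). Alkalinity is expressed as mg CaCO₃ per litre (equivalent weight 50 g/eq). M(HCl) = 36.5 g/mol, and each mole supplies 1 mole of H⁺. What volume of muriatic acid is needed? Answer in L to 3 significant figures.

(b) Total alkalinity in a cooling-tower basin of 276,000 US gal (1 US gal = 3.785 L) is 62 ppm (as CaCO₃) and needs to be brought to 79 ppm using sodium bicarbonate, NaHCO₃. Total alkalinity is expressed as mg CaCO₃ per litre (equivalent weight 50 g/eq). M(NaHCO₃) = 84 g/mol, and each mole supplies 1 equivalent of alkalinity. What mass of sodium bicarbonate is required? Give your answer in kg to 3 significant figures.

(a) 7.82 L; (b) 29.8 kg

(a) Volume: 21,000 US gal × 3.785 L/gal = 79,485 L.
(a) Alkalinity to neutralize: (146 − 95) = 51 mg/L as CaCO₃ × 79,485 L = 4054 g as CaCO₃.
(a) Equivalents of H⁺ required: 4054 ÷ 50 g/eq = 81.07 eq = 81.07 mol HCl.
(a) Mass of HCl: 81.07 × 36.5 = 2959 g.
(a) Mass of 33.2% solution: 2959 / 0.332 = 8913 g.
(a) Volume: 8913 g ÷ 1.14 g/mL = 7819 mL.

(b) Volume: 276,000 US gal × 3.785 L/gal = 1,044,660 L.
(b) Alkalinity to add: (79 − 62) = 17 mg/L as CaCO₃ × 1,044,660 L = 17,760 g as CaCO₃.
(b) Equivalents: 17,760 g ÷ 50 g/eq = 355.2 eq.
(b) NaHCO₃ supplies 1 eq per mole → 355.2 mol.
(b) Mass: 355.2 mol × 84 g/mol = 29,840 g.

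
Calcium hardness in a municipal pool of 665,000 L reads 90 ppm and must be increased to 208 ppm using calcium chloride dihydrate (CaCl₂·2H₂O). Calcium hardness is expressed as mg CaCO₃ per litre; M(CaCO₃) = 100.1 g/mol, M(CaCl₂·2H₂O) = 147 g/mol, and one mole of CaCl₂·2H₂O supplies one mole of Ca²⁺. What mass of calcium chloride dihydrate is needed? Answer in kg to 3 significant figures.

115 kg

Hardness to add: (208 − 90) = 118 mg/L as CaCO₃ × 665,000 L = 78,470 g as CaCO₃.
Moles of Ca²⁺ (1 mol Ca²⁺ ≡ 1 mol CaCO₃): 78,470 / 100.1 g/mol = 783.9 mol.
Mass of CaCl₂·2H₂O: 783.9 × 147 = 115,200 g.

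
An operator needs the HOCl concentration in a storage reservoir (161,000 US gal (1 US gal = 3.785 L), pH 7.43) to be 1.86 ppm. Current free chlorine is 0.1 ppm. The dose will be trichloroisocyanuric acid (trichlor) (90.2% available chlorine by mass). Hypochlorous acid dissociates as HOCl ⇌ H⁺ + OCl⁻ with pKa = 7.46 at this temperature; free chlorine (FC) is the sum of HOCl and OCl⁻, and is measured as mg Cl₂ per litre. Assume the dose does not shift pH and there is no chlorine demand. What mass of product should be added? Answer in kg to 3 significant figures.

Volume: 161,000 US gal × 3.785 L/gal = 609,385 L.
[OCl⁻]/[HOCl] = 10^(pH − pKa) = 10^(7.43 − 7.46) = 0.9333; fraction as HOCl = 1/(1 + 0.9333) = 0.5173.
Free chlorine required for 1.86 ppm HOCl: 1.86 / 0.5173 = 3.596 ppm.
FC to add: 3.596 − 0.1 = 3.496 mg/L as Cl₂.
Cl₂ equivalent: 3.496 mg/L × 609,385 L = 2130 g.
Product at 90.2% available Cl: 2130 / 0.902 = 2362 g.

2.36 kg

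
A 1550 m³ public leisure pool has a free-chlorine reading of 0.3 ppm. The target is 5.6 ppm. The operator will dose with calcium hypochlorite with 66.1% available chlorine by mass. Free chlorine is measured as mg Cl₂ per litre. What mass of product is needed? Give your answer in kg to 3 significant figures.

12.4 kg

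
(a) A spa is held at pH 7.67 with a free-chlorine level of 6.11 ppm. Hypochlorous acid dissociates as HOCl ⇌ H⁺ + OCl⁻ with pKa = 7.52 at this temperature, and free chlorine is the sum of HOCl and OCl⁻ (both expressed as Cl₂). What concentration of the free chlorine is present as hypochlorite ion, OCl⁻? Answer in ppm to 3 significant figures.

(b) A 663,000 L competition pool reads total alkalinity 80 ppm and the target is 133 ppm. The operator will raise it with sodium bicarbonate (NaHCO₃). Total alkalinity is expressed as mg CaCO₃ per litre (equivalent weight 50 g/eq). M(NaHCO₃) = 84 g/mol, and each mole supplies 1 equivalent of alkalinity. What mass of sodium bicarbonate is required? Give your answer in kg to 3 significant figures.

(a) [OCl⁻]/[HOCl] = 10^(pH − pKa) = 10^(7.67 − 7.52) = 10^0.15 = 1.413.
(a) Fraction as HOCl = 1 / (1 + 1.413) = 0.4145.
(a) OCl⁻ = (1 − 0.4145) × 6.11 ppm = 3.577 ppm.

(b) Alkalinity to add: (133 − 80) = 53 mg/L as CaCO₃ × 663,000 L = 35,140 g as CaCO₃.
(b) Equivalents: 35,140 g ÷ 50 g/eq = 702.8 eq.
(b) NaHCO₃ supplies 1 eq per mole → 702.8 mol.
(b) Mass: 702.8 mol × 84 g/mol = 59,030 g.

(a) 3.58 ppm; (b) 59.0 kg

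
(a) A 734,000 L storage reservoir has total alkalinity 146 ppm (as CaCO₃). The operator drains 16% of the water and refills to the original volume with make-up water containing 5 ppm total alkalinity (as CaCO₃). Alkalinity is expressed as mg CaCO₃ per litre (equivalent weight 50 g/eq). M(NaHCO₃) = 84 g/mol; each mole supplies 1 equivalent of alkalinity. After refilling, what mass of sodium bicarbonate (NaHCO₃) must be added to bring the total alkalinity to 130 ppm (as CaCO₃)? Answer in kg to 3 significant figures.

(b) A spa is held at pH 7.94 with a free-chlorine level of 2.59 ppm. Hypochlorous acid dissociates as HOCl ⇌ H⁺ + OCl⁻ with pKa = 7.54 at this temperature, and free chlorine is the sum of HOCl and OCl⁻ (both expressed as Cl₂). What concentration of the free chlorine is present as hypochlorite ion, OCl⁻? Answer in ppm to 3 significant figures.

(a) After draining 16% and refilling: 146 × 0.84 + 5 × 0.16 = 123.44 ppm.
(a) Deficit to target: 130 − 123.44 = 6.56 mg/L.
(a) As CaCO₃: 6.56 mg/L × 734,000 L = 4815 g; ÷ 50 g/eq ÷ 1 = 96.3 mol NaHCO₃.
(a) Mass: 96.3 × 84 = 8089 g.

(b) [OCl⁻]/[HOCl] = 10^(pH − pKa) = 10^(7.94 − 7.54) = 10^0.40 = 2.512.
(b) Fraction as HOCl = 1 / (1 + 2.512) = 0.2847.
(b) OCl⁻ = (1 − 0.2847) × 2.59 ppm = 1.853 ppm.

(a) 8.09 kg; (b) 1.85 ppm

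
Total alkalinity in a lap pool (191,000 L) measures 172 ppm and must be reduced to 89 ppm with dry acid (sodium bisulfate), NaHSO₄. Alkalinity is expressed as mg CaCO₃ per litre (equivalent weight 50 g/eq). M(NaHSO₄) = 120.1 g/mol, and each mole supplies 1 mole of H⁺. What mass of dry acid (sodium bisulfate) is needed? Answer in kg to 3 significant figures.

Alkalinity to neutralize: (172 − 89) = 83 mg/L as CaCO₃ × 191,000 L = 15,850 g as CaCO₃.
Equivalents of H⁺ required: 15,850 ÷ 50 g/eq = 317.1 eq = 317.1 mol NaHSO₄.
Mass of NaHSO₄: 317.1 × 120.1 = 38,080 g.

38.1 kg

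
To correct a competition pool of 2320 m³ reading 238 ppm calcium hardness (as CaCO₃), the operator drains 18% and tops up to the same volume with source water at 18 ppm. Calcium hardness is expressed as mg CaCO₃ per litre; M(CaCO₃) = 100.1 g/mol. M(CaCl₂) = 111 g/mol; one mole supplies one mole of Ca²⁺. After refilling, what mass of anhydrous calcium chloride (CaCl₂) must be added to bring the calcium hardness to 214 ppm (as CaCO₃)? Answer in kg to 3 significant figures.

40.1 kg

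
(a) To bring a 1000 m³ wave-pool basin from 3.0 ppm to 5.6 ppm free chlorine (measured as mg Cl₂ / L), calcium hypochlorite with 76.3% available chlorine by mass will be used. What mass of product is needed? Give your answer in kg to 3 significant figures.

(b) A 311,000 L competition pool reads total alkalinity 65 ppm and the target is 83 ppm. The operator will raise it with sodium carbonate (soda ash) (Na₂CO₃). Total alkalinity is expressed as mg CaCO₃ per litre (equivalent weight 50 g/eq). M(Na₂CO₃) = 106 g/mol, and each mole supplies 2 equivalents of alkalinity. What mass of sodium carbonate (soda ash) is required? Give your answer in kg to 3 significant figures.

(a) 3.41 kg; (b) 5.93 kg

(a) Volume: 1000 m³ = 1,000,000 L.
(a) Chlorine deficit: 5.6 − 3.0 = 2.6 ppm = 2.6 mg/L as Cl₂.
(a) Cl₂ equivalent needed: 2.6 mg/L × 1,000,000 L = 2,600,000 mg = 2600 g.
(a) Product at 76.3% available chlorine: 2600 / 0.763 = 3408 g.

(b) Alkalinity to add: (83 − 65) = 18 mg/L as CaCO₃ × 311,000 L = 5598 g as CaCO₃.
(b) Equivalents: 5598 g ÷ 50 g/eq = 112 eq.
(b) Each mole of Na₂CO₃ supplies 2 eq, so 112 / 2 = 55.98 mol.
(b) Mass: 55.98 mol × 106 g/mol = 5934 g.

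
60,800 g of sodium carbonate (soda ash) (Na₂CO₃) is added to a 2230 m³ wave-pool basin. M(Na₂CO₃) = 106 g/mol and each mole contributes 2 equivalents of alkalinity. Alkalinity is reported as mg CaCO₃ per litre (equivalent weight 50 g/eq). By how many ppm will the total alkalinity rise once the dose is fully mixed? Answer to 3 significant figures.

Volume: 2230 m³ = 2,230,000 L.
Moles of Na₂CO₃: 60,800 g ÷ 106 g/mol = 573.6 mol → 1147 eq of alkalinity.
As CaCO₃: 1147 eq × 50 g/eq = 57,360 g.
Rise: 57,360 g / 2,230,000 L × 1000 = 25.72 mg/L.

25.7 ppm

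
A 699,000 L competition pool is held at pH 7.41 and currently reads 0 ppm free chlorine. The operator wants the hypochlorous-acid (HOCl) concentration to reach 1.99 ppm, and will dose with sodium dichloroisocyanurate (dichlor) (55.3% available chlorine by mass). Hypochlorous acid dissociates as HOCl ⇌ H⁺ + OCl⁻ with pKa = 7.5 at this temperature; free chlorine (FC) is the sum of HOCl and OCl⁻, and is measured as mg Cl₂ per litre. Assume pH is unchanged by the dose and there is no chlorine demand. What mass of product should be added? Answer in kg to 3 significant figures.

4.56 kg

[OCl⁻]/[HOCl] = 10^(pH − pKa) = 10^(7.41 − 7.5) = 0.8128; fraction as HOCl = 1/(1 + 0.8128) = 0.5516.
Free chlorine required for 1.99 ppm HOCl: 1.99 / 0.5516 = 3.608 ppm.
FC to add: 3.608 − 0 = 3.608 mg/L as Cl₂.
Cl₂ equivalent: 3.608 mg/L × 699,000 L = 2522 g.
Product at 55.3% available Cl: 2522 / 0.553 = 4560 g.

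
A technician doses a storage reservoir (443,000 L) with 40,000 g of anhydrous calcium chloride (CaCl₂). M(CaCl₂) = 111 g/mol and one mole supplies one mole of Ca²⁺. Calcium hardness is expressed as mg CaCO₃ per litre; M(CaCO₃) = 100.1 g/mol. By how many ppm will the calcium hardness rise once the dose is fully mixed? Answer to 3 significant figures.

81.4 ppm

Moles of Ca²⁺: 40,000 g ÷ 111 g/mol = 360.4 mol.
As CaCO₃: 360.4 mol × 100.1 g/mol = 36,070 g.
Rise: 36,070 g / 443,000 L × 1000 = 81.43 mg/L.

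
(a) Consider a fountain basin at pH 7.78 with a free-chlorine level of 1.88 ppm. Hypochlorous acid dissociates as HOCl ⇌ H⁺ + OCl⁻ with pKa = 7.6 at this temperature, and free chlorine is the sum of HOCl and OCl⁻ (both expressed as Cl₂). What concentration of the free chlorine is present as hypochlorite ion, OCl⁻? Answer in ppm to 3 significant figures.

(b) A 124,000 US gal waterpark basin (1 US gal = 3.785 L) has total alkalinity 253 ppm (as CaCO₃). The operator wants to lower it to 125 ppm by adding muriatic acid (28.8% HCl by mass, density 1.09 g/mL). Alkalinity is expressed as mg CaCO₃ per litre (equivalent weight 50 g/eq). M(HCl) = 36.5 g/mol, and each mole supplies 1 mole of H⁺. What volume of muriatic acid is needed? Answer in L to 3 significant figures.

(a) 1.13 ppm; (b) 140 L

(a) [OCl⁻]/[HOCl] = 10^(pH − pKa) = 10^(7.78 − 7.6) = 10^0.18 = 1.514.
(a) Fraction as HOCl = 1 / (1 + 1.514) = 0.3978.
(a) OCl⁻ = (1 − 0.3978) × 1.88 ppm = 1.132 ppm.

(b) Volume: 124,000 US gal × 3.785 L/gal = 469,340 L.
(b) Alkalinity to neutralize: (253 − 125) = 128 mg/L as CaCO₃ × 469,340 L = 60,080 g as CaCO₃.
(b) Equivalents of H⁺ required: 60,080 ÷ 50 g/eq = 1202 eq = 1202 mol HCl.
(b) Mass of HCl: 1202 × 36.5 = 43,860 g.
(b) Mass of 28.8% solution: 43,860 / 0.288 = 152,300 g.
(b) Volume: 152,300 g ÷ 1.09 g/mL = 139,700 mL.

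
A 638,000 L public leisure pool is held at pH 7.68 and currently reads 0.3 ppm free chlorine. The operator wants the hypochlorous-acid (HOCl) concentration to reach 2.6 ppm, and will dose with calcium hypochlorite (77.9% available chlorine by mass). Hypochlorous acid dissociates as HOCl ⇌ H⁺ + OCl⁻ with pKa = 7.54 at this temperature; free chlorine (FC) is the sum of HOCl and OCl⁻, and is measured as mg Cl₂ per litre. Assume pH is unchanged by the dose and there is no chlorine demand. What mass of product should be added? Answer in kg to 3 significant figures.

[OCl⁻]/[HOCl] = 10^(pH − pKa) = 10^(7.68 − 7.54) = 1.38; fraction as HOCl = 1/(1 + 1.38) = 0.4201.
Free chlorine required for 2.6 ppm HOCl: 2.6 / 0.4201 = 6.189 ppm.
FC to add: 6.189 − 0.3 = 5.889 mg/L as Cl₂.
Cl₂ equivalent: 5.889 mg/L × 638,000 L = 3757 g.
Product at 77.9% available Cl: 3757 / 0.779 = 4823 g.

4.82 kg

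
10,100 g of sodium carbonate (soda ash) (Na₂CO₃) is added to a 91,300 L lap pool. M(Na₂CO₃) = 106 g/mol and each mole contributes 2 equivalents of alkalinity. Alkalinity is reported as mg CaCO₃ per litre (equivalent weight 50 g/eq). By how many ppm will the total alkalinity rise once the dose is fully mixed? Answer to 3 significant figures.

104 ppm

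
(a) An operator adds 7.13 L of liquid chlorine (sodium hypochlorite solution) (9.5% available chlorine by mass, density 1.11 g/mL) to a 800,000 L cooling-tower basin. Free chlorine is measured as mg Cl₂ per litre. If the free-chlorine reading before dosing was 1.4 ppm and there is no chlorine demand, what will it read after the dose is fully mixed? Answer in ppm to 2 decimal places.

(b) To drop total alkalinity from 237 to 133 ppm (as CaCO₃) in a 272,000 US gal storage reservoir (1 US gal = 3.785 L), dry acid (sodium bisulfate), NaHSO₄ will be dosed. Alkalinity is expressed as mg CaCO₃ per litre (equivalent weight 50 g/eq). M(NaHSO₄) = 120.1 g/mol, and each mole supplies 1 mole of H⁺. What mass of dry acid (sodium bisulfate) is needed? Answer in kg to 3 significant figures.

(a) Mass of solution: 7.13 L × 1000 mL/L × 1.11 g/mL = 7914 g.
(a) Available chlorine delivered: 7914 g × 0.095 = 751.9 g as Cl₂.
(a) Concentration rise: 751.9 g / 800,000 L = 0.9398 mg/L = 0.94 ppm.
(a) Final FC: 1.4 + 0.94 = 2.34 ppm.

(b) Volume: 272,000 US gal × 3.785 L/gal = 1,029,520 L.
(b) Alkalinity to neutralize: (237 − 133) = 104 mg/L as CaCO₃ × 1,029,520 L = 107,100 g as CaCO₃.
(b) Equivalents of H⁺ required: 107,100 ÷ 50 g/eq = 2141 eq = 2141 mol NaHSO₄.
(b) Mass of NaHSO₄: 2141 × 120.1 = 257,200 g.

(a) 2.34 ppm; (b) 257 kg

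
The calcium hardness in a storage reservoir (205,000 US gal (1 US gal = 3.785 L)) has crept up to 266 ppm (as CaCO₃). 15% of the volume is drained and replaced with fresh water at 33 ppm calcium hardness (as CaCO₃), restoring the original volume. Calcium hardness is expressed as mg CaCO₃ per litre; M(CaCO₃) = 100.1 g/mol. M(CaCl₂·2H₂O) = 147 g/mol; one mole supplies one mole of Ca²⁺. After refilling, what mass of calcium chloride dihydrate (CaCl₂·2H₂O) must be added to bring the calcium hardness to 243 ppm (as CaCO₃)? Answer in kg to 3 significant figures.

Volume: 205,000 US gal × 3.785 L/gal = 775,925 L.
After draining 15% and refilling: 266 × 0.85 + 33 × 0.15 = 231.05 ppm.
Deficit to target: 243 − 231.05 = 11.95 mg/L.
As CaCO₃: 11.95 mg/L × 775,925 L = 9272 g; ÷ 100.1 = 92.63 mol Ca²⁺.
Mass: 92.63 × 147 = 13,620 g.

13.6 kg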